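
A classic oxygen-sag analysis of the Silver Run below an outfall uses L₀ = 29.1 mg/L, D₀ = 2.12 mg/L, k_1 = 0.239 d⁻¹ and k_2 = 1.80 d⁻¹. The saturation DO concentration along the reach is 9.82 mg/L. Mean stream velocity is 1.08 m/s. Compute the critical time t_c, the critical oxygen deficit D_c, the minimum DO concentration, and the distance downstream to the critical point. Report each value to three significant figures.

t_c ≈ 0.880 d; D_c ≈ 3.13 mg/L; min DO ≈ 6.69 mg/L; x_c ≈ 82.1 km

t_c = [1/(k_2−k_1)] ln[(k_2/k_1)(1 − D₀(k_2−k_1)/(k_1 L₀))]
= [1/(1.80−0.239)] ln[(1.80/0.239)(1 − 2.12×1.561/(0.239×29.1))]
= (1/1.561) ln[7.531 × 0.5242] = 0.6406 × ln(3.948) = 0.6406 × 1.373 = 0.8797 d.
L(t_c) = L₀ e^(−k_1 t_c) = 29.1 × 0.8104 = 23.58 mg/L, and at the critical point k_2 D_c = k_1 L, so D_c = (0.239/1.80) × 23.58 = 3.131 mg/L.
Minimum DO = C_s − D_c = 9.82 − 3.131 = 6.689 mg/L.
x_c = v t_c = 1.08 m/s × 0.8797 d × 86400 s/d = 82080 m ≈ 82.1 km.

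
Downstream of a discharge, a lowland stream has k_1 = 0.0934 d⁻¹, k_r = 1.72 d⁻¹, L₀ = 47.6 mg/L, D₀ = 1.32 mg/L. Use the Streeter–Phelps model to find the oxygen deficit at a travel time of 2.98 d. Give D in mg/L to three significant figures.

k_1 L₀/(k_r−k_1) = 0.0934×47.6/(1.72−0.0934) = 4.446/1.627 = 2.733 mg/L.
e^(−k_1 t) = e^(−0.0934×2.980) = 0.7570; e^(−k_r t) = e^(−1.72×2.980) = 0.005943.
D = 2.733 × (0.7570 − 0.005943) + 1.32 × 0.005943 = 2.053 + 0.007844 = 2.061 mg/L.

D ≈ 2.06 mg/L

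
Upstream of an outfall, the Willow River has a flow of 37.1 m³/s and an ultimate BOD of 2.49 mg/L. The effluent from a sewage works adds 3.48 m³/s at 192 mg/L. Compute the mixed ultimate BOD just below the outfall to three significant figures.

18.7 mg/L

Flow-weighted mixing: C = (Q_r C_r + Q_w C_w)/(Q_r + Q_w)
= (37.1×2.49 + 3.48×192)/(37.1 + 3.48) = 760.5/40.58 = 18.74 mg/L.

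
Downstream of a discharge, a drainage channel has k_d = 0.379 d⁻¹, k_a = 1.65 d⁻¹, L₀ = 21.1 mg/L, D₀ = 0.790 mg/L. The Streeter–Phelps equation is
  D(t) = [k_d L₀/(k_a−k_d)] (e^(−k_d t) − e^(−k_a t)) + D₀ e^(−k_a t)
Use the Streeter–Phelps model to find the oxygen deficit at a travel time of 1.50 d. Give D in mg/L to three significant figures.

k_d L₀/(k_a−k_d) = 0.379×21.1/(1.65−0.379) = 7.997/1.271 = 6.292 mg/L.
e^(−k_d t) = e^(−0.379×1.500) = 0.5664; e^(−k_a t) = e^(−1.65×1.500) = 0.08416.
D = 6.292 × (0.5664 − 0.08416) + 0.790 × 0.08416 = 3.034 + 0.06649 = 3.100 mg/L.

D ≈ 3.10 mg/L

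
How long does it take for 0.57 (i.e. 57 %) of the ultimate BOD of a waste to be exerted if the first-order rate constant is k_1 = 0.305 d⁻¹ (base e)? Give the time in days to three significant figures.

y/L₀ = 1 − e^(−k_1 t) = 0.57 ⇒ e^(−k_1 t) = 0.430
t = −ln(0.430) / 0.305 = 0.8440 / 0.305 = 2.767 d.

t ≈ 2.77 d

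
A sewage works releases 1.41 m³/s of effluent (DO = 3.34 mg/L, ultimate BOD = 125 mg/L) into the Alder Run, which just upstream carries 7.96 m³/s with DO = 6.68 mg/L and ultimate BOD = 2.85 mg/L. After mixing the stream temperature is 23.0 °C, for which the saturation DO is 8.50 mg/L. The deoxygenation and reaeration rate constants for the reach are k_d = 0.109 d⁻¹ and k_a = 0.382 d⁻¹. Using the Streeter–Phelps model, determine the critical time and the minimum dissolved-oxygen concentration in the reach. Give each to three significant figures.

Mixed DO = (7.96×6.68 + 1.41×3.34)/(7.96+1.41) = 57.88/9.370 = 6.177 mg/L.
Mixed L₀ = (7.96×2.85 + 1.41×125)/(9.370) = 198.9/9.370 = 21.23 mg/L.
Initial deficit D₀ = C_s − DO₀ = 8.50 − 6.177 = 2.323 mg/L.
t_c = (1/0.2730) ln[(0.382/0.109)(1 − 2.323×0.2730/(0.109×21.23))] = 3.663 × ln(2.544) = 3.421 d.
D_c = (0.109/0.382) × 21.23 × e^(−0.109×3.421) = 0.2853 × 21.23 × 0.6888 = 4.173 mg/L.
Minimum DO = 8.50 − 4.173 = 4.327 mg/L.

t_c ≈ 3.42 d; minimum DO ≈ 4.33 mg/L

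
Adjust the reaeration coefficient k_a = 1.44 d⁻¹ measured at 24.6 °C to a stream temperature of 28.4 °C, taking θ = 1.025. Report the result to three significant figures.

k_a(T₂) = k_a(T₁) · θ^(T₂−T₁) = 1.44 × 1.025^(28.4−24.6)
= 1.44 × 1.025^3.80 = 1.44 × 1.098 = 1.582 d⁻¹.

k_a ≈ 1.58 d⁻¹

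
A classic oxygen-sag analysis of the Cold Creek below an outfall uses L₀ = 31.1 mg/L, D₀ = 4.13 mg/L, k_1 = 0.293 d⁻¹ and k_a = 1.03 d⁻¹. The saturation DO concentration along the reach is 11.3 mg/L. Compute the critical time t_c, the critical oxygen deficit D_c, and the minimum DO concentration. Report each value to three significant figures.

t_c = [1/(k_a−k_1)] ln[(k_a/k_1)(1 − D₀(k_a−k_1)/(k_1 L₀))]
= [1/(1.03−0.293)] ln[(1.03/0.293)(1 − 4.13×0.7370/(0.293×31.1))]
= (1/0.7370) ln[3.515 × 0.6660] = 1.357 × ln(2.341) = 1.357 × 0.8506 = 1.154 d.
L(t_c) = L₀ e^(−k_1 t_c) = 31.1 × 0.7131 = 22.18 mg/L, and at the critical point k_a D_c = k_1 L, so D_c = (0.293/1.03) × 22.18 = 6.308 mg/L.
Minimum DO = C_s − D_c = 11.3 − 6.308 = 4.992 mg/L.

t_c ≈ 1.15 d; D_c ≈ 6.31 mg/L; min DO ≈ 4.99 mg/L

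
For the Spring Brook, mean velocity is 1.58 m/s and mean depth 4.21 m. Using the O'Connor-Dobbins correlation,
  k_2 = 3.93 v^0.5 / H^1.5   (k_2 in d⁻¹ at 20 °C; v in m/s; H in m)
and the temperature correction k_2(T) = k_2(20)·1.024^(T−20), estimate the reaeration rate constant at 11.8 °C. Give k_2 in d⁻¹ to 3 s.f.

k_2 ≈ 0.471 d⁻¹

k_2(20) = 3.93 × 1.58^0.5 / 4.21^1.5 = 3.93 × 1.257 / 8.638 = 0.5719 d⁻¹.
k_2(11.8) = 0.5719 × 1.024^(11.8−20) = 0.5719 × 0.8233 = 0.4708 d⁻¹.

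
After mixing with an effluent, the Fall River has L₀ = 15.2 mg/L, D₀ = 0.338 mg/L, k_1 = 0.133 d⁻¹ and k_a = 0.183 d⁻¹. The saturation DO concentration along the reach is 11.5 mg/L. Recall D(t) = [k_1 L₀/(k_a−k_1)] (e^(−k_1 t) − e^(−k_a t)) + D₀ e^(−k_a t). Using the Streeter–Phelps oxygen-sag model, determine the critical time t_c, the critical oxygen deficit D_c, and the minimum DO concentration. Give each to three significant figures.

t_c ≈ 6.21 d; D_c ≈ 4.83 mg/L; min DO ≈ 6.67 mg/L

t_c = [1/(k_a−k_1)] ln[(k_a/k_1)(1 − D₀(k_a−k_1)/(k_1 L₀))]
= [1/(0.183−0.133)] ln[(0.183/0.133)(1 − 0.338×0.05000/(0.133×15.2))]
= (1/0.05000) ln[1.376 × 0.9916] = 20.00 × ln(1.364) = 20.00 × 0.3107 = 6.215 d.
L(t_c) = L₀ e^(−k_1 t_c) = 15.2 × 0.4375 = 6.651 mg/L, and at the critical point k_a D_c = k_1 L, so D_c = (0.133/0.183) × 6.651 = 4.834 mg/L.
Minimum DO = C_s − D_c = 11.5 − 4.834 = 6.666 mg/L.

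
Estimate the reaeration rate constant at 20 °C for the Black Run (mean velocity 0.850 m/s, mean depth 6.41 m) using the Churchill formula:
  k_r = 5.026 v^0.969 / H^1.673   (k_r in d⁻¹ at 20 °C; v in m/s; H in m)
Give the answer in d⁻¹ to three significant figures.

k_r = 5.026 × 0.850^0.969 / 6.41^1.673 = 5.026 × 0.8543 / 22.38 = 0.1918 d⁻¹.

k_r ≈ 0.192 d⁻¹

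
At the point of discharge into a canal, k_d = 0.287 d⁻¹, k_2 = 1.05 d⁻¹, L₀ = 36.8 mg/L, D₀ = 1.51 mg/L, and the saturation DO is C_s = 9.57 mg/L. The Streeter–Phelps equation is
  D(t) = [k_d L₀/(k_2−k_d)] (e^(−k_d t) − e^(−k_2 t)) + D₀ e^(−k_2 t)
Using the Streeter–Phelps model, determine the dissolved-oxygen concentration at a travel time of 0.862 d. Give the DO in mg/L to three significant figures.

k_d L₀/(k_2−k_d) = 0.287×36.8/(1.05−0.287) = 10.56/0.7630 = 13.84 mg/L.
e^(−k_d t) = e^(−0.287×0.8620) = 0.7808; e^(−k_2 t) = e^(−1.05×0.8620) = 0.4045.
D = 13.84 × (0.7808 − 0.4045) + 1.51 × 0.4045 = 5.209 + 0.6108 = 5.820 mg/L.
DO = C_s − D = 9.57 − 5.820 = 3.750 mg/L.

DO ≈ 3.75 mg/L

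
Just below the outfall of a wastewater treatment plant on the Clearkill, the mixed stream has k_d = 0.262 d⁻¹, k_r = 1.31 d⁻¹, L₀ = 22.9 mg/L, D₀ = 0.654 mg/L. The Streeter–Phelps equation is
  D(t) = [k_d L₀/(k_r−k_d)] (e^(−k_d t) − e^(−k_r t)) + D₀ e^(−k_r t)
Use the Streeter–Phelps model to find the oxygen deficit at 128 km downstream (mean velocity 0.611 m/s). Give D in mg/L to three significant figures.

Travel time t = x/v = 128 km / (0.611 m/s) = 128000 m / 0.611 m/s = 209500 s = 2.425 d.
k_d L₀/(k_r−k_d) = 0.262×22.9/(1.31−0.262) = 6.000/1.048 = 5.725 mg/L.
e^(−k_d t) = e^(−0.262×2.425) = 0.5298; e^(−k_r t) = e^(−1.31×2.425) = 0.04174.
D = 5.725 × (0.5298 − 0.04174) + 0.654 × 0.04174 = 2.794 + 0.02730 = 2.821 mg/L.

D ≈ 2.82 mg/L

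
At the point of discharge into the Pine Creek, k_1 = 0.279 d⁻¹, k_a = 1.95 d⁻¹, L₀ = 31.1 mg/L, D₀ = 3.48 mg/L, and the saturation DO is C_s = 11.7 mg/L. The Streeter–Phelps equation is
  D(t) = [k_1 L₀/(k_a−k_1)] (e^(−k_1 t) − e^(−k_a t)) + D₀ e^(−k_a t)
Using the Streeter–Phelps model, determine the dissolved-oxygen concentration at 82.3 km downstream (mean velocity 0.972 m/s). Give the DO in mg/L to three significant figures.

Travel time t = x/v = 82.3 km / (0.972 m/s) = 82300 m / 0.972 m/s = 84670 s = 0.9800 d.
k_1 L₀/(k_a−k_1) = 0.279×31.1/(1.95−0.279) = 8.677/1.671 = 5.193 mg/L.
e^(−k_1 t) = e^(−0.279×0.9800) = 0.7608; e^(−k_a t) = e^(−1.95×0.9800) = 0.1479.
D = 5.193 × (0.7608 − 0.1479) + 3.48 × 0.1479 = 3.182 + 0.5148 = 3.697 mg/L.
DO = C_s − D = 11.7 − 3.697 = 8.003 mg/L.

DO ≈ 8.00 mg/L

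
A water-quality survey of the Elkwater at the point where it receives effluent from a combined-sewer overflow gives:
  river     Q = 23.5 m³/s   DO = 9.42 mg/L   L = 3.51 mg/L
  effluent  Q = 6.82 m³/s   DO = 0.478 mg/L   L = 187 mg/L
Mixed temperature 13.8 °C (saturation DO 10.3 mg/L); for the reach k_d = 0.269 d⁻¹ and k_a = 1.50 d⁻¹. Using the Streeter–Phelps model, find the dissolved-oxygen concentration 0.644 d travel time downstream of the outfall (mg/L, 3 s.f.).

DO ≈ 4.69 mg/L

Mixed DO = (23.5×9.42 + 6.82×0.478)/(23.5+6.82) = 224.6/30.32 = 7.409 mg/L.
Mixed L₀ = (23.5×3.51 + 6.82×187)/(30.32) = 1358/30.32 = 44.78 mg/L.
Initial deficit D₀ = C_s − DO₀ = 10.3 − 7.409 = 2.891 mg/L.
D(0.644) = [0.269×44.78/(1.50−0.269)](e^(−0.269×0.644) − e^(−1.50×0.644)) + 2.891 e^(−1.50×0.644)
= 9.786 × (0.8409 − 0.3806) + 2.891 × 0.3806 = 5.605 mg/L.
DO = 10.3 − 5.605 = 4.695 mg/L.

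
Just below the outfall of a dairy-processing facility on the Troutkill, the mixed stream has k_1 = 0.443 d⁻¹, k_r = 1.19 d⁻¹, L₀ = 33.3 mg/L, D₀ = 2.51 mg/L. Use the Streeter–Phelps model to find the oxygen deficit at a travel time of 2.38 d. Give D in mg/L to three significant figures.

k_1 L₀/(k_r−k_1) = 0.443×33.3/(1.19−0.443) = 14.75/0.7470 = 19.75 mg/L.
e^(−k_1 t) = e^(−0.443×2.380) = 0.3484; e^(−k_r t) = e^(−1.19×2.380) = 0.05888.
D = 19.75 × (0.3484 − 0.05888) + 2.51 × 0.05888 = 5.718 + 0.1478 = 5.866 mg/L.

D ≈ 5.87 mg/L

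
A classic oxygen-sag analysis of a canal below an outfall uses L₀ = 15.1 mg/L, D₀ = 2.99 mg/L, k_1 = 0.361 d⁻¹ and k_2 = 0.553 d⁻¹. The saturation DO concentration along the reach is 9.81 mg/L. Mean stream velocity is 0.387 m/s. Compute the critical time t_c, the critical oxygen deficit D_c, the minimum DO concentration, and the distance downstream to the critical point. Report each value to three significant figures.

t_c ≈ 1.64 d; D_c ≈ 5.45 mg/L; min DO ≈ 4.36 mg/L; x_c ≈ 54.9 km

At the critical point dD/dt = 0, so k_1 L₀ e^(−k_1 t) = k_2 D. Substituting D(t) from the Streeter–Phelps equation and solving for t gives
t_c = ln[(k_2/k_1)(1 − D₀(k_2−k_1)/(k_1 L₀))] / (k_2−k_1).
Here k_2−k_1 = 0.1920 d⁻¹ and 1 − D₀(k_2−k_1)/(k_1 L₀) = 1 − 2.99×0.1920/(0.361×15.1) = 0.8947, so
t_c = ln(1.532 × 0.8947) / 0.1920 = 0.3152 / 0.1920 = 1.642 d.
L(t_c) = L₀ e^(−k_1 t_c) = 15.1 × 0.5529 = 8.348 mg/L, and at the critical point k_2 D_c = k_1 L, so D_c = (0.361/0.553) × 8.348 = 5.450 mg/L.
Minimum DO = C_s − D_c = 9.81 − 5.450 = 4.360 mg/L.
x_c = v t_c = 0.387 m/s × 1.642 d × 86400 s/d = 54890 m ≈ 54.9 km.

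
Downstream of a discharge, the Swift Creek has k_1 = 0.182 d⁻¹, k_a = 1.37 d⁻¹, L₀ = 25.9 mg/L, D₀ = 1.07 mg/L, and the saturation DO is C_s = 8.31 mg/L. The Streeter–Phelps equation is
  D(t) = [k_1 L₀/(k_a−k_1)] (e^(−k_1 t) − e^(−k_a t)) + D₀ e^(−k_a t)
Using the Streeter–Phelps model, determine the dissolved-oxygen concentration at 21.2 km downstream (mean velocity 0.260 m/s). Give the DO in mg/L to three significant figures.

DO ≈ 5.76 mg/L

Travel time t = x/v = 21.2 km / (0.260 m/s) = 21200 m / 0.260 m/s = 81540 s = 0.9437 d.
k_1 L₀/(k_a−k_1) = 0.182×25.9/(1.37−0.182) = 4.714/1.188 = 3.968 mg/L.
e^(−k_1 t) = e^(−0.182×0.9437) = 0.8422; e^(−k_a t) = e^(−1.37×0.9437) = 0.2745.
D = 3.968 × (0.8422 − 0.2745) + 1.07 × 0.2745 = 2.253 + 0.2937 = 2.546 mg/L.
DO = C_s − D = 8.31 − 2.546 = 5.764 mg/L.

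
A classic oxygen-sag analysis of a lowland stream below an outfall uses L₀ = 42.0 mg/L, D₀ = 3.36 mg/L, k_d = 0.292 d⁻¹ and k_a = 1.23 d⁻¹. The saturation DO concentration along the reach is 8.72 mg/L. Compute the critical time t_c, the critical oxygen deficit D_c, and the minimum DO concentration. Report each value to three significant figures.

t_c = [1/(k_a−k_d)] ln[(k_a/k_d)(1 − D₀(k_a−k_d)/(k_d L₀))]
= [1/(1.23−0.292)] ln[(1.23/0.292)(1 − 3.36×0.9380/(0.292×42.0))]
= (1/0.9380) ln[4.212 × 0.7430] = 1.066 × ln(3.130) = 1.066 × 1.141 = 1.216 d.
D_c = (k_d/k_a) L₀ e^(−k_d t_c) = (0.292/1.23) × 42.0 × e^(−0.292×1.216) = 0.2374 × 42.0 × 0.7010 = 6.990 mg/L.
Minimum DO = C_s − D_c = 8.72 − 6.990 = 1.730 mg/L.

t_c ≈ 1.22 d; D_c ≈ 6.99 mg/L; min DO ≈ 1.73 mg/L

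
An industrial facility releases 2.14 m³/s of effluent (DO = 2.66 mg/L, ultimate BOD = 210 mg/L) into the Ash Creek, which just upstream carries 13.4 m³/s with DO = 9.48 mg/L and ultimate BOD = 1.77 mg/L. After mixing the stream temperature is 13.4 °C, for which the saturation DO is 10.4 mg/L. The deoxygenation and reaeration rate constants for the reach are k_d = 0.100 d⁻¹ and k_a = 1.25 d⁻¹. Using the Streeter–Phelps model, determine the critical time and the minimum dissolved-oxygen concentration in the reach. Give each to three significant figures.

t_c ≈ 1.14 d; minimum DO ≈ 8.23 mg/L

Mixed DO = (13.4×9.48 + 2.14×2.66)/(13.4+2.14) = 132.7/15.54 = 8.541 mg/L.
Mixed L₀ = (13.4×1.77 + 2.14×210)/(15.54) = 473.1/15.54 = 30.45 mg/L.
Initial deficit D₀ = C_s − DO₀ = 10.4 − 8.541 = 1.859 mg/L.
t_c = (1/1.150) ln[(1.25/0.100)(1 − 1.859×1.150/(0.100×30.45))] = 0.8696 × ln(3.722) = 1.143 d.
D_c = (0.100/1.25) × 30.45 × e^(−0.100×1.143) = 0.08000 × 30.45 × 0.8920 = 2.173 mg/L.
Minimum DO = 10.4 − 2.173 = 8.227 mg/L.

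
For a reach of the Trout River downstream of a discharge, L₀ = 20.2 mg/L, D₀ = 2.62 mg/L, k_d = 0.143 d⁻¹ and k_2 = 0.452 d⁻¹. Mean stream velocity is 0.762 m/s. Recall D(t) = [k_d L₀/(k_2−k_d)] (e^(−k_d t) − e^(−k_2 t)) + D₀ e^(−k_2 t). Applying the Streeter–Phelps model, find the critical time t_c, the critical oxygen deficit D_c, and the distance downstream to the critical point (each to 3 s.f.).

t_c ≈ 2.66 d; D_c ≈ 4.37 mg/L; x_c ≈ 175 km

t_c = [1/(k_2−k_d)] ln[(k_2/k_d)(1 − D₀(k_2−k_d)/(k_d L₀))]
= [1/(0.452−0.143)] ln[(0.452/0.143)(1 − 2.62×0.3090/(0.143×20.2))]
= (1/0.3090) ln[3.161 × 0.7197] = 3.236 × ln(2.275) = 3.236 × 0.8220 = 2.660 d.
D_c = (k_d/k_2) L₀ e^(−k_d t_c) = (0.143/0.452) × 20.2 × e^(−0.143×2.660) = 0.3164 × 20.2 × 0.6836 = 4.369 mg/L.
x_c = v t_c = 0.762 m/s × 2.660 d × 86400 s/d = 175100 m ≈ 175 km.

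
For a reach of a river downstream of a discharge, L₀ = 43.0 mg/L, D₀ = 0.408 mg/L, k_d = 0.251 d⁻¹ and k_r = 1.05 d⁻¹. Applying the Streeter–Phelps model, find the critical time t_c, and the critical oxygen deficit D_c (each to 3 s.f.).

t_c ≈ 1.75 d; D_c ≈ 6.62 mg/L

With k_r/k_d = 4.183 and 1 − D₀(k_r−k_d)/(k_d L₀) = 0.9698,
t_c = ln(4.183 × 0.9698) / (1.05 − 0.251) = ln(4.057) / 0.7990 = 1.400/0.7990 = 1.753 d.
D_c = (k_d/k_r) L₀ e^(−k_d t_c) = (0.251/1.05) × 43.0 × e^(−0.251×1.753) = 0.2390 × 43.0 × 0.6441 = 6.621 mg/L.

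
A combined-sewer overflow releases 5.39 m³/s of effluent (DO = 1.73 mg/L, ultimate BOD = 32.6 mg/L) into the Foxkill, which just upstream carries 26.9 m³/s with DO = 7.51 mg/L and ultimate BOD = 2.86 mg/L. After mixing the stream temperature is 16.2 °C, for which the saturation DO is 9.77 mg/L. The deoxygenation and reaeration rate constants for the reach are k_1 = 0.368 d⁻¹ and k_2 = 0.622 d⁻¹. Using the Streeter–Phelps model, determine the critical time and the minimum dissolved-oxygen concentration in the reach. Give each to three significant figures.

t_c ≈ 0.748 d; minimum DO ≈ 6.26 mg/L

Mixed DO = (26.9×7.51 + 5.39×1.73)/(26.9+5.39) = 211.3/32.29 = 6.545 mg/L.
Mixed L₀ = (26.9×2.86 + 5.39×32.6)/(32.29) = 252.6/32.29 = 7.824 mg/L.
Initial deficit D₀ = C_s − DO₀ = 9.77 − 6.545 = 3.225 mg/L.
t_c = (1/0.2540) ln[(0.622/0.368)(1 − 3.225×0.2540/(0.368×7.824))] = 3.937 × ln(1.209) = 0.7485 d.
D_c = (0.368/0.622) × 7.824 × e^(−0.368×0.7485) = 0.5916 × 7.824 × 0.7592 = 3.515 mg/L.
Minimum DO = 9.77 − 3.515 = 6.255 mg/L.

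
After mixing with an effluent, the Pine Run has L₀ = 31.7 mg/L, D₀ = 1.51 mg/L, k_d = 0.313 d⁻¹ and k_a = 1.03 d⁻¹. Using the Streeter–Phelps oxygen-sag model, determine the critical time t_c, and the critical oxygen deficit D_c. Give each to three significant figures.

t_c ≈ 1.50 d; D_c ≈ 6.02 mg/L

With k_a/k_d = 3.291 and 1 − D₀(k_a−k_d)/(k_d L₀) = 0.8909,
t_c = ln(3.291 × 0.8909) / (1.03 − 0.313) = ln(2.932) / 0.7170 = 1.076/0.7170 = 1.500 d.
D_c = (k_d/k_a) L₀ e^(−k_d t_c) = (0.313/1.03) × 31.7 × e^(−0.313×1.500) = 0.3039 × 31.7 × 0.6253 = 6.024 mg/L.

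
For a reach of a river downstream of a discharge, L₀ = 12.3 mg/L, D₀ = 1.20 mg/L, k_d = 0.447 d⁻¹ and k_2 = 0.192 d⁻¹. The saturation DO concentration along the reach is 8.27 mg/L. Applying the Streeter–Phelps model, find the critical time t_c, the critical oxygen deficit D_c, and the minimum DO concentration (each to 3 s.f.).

At the critical point dD/dt = 0, so k_d L₀ e^(−k_d t) = k_2 D. Substituting D(t) from the Streeter–Phelps equation and solving for t gives
t_c = ln[(k_2/k_d)(1 − D₀(k_2−k_d)/(k_d L₀))] / (k_2−k_d).
Here k_2−k_d = -0.2550 d⁻¹ and 1 − D₀(k_2−k_d)/(k_d L₀) = 1 − 1.20×-0.2550/(0.447×12.3) = 1.056, so
t_c = ln(0.4295 × 1.056) / -0.2550 = -0.7909 / -0.2550 = 3.102 d.
D_c = (k_d/k_2) L₀ e^(−k_d t_c) = (0.447/0.192) × 12.3 × e^(−0.447×3.102) = 2.328 × 12.3 × 0.2500 = 7.158 mg/L.
Minimum DO = C_s − D_c = 8.27 − 7.158 = 1.112 mg/L.

t_c ≈ 3.10 d; D_c ≈ 7.16 mg/L; min DO ≈ 1.11 mg/L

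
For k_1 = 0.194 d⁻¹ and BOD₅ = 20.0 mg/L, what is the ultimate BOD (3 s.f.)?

L₀ ≈ 32.2 mg/L

BOD₅ = L₀(1 − e^(−5k_1)) ⇒ L₀ = BOD₅ / (1 − e^(−5×0.194))
= 20.0 / (1 − 0.3791) = 20.0 / 0.6209 = 32.21 mg/L.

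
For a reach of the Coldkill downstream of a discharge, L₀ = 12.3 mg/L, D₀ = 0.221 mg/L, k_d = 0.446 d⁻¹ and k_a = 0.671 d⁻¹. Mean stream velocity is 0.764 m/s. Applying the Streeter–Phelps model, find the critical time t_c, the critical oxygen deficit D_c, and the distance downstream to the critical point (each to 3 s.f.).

t_c = [1/(k_a−k_d)] ln[(k_a/k_d)(1 − D₀(k_a−k_d)/(k_d L₀))]
= [1/(0.671−0.446)] ln[(0.671/0.446)(1 − 0.221×0.2250/(0.446×12.3))]
= (1/0.2250) ln[1.504 × 0.9909] = 4.444 × ln(1.491) = 4.444 × 0.3993 = 1.775 d.
D_c = (k_d/k_a) L₀ e^(−k_d t_c) = (0.446/0.671) × 12.3 × e^(−0.446×1.775) = 0.6647 × 12.3 × 0.4531 = 3.705 mg/L.
x_c = v t_c = 0.764 m/s × 1.775 d × 86400 s/d = 117200 m ≈ 117 km.

t_c ≈ 1.77 d; D_c ≈ 3.70 mg/L; x_c ≈ 117 km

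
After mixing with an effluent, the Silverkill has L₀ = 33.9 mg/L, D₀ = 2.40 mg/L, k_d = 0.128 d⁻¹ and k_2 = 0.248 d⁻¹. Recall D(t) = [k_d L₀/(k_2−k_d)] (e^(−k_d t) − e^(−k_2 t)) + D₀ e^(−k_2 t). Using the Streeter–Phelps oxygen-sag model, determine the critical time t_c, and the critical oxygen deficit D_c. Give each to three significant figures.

t_c ≈ 4.94 d; D_c ≈ 9.30 mg/L

At the critical point dD/dt = 0, so k_d L₀ e^(−k_d t) = k_2 D. Substituting D(t) from the Streeter–Phelps equation and solving for t gives
t_c = ln[(k_2/k_d)(1 − D₀(k_2−k_d)/(k_d L₀))] / (k_2−k_d).
Here k_2−k_d = 0.1200 d⁻¹ and 1 − D₀(k_2−k_d)/(k_d L₀) = 1 − 2.40×0.1200/(0.128×33.9) = 0.9336, so
t_c = ln(1.938 × 0.9336) / 0.1200 = 0.5927 / 0.1200 = 4.939 d.
D_c = (k_d/k_2) L₀ e^(−k_d t_c) = (0.128/0.248) × 33.9 × e^(−0.128×4.939) = 0.5161 × 33.9 × 0.5314 = 9.298 mg/L.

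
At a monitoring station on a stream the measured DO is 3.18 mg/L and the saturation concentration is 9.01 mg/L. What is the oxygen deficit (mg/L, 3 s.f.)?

D = C_s − C = 9.01 − 3.18 = 5.83 mg/L.

D ≈ 5.83 mg/L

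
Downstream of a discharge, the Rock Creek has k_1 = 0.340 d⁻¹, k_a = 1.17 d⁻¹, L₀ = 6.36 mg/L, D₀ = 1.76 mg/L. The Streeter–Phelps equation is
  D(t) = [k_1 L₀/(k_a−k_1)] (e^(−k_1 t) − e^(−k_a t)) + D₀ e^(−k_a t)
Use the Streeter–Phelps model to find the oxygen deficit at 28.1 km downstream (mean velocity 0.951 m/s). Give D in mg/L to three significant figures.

D ≈ 1.75 mg/L

Travel time t = x/v = 28.1 km / (0.951 m/s) = 28100 m / 0.951 m/s = 29550 s = 0.3420 d.
k_1 L₀/(k_a−k_1) = 0.340×6.36/(1.17−0.340) = 2.162/0.8300 = 2.605 mg/L.
e^(−k_1 t) = e^(−0.340×0.3420) = 0.8902; e^(−k_a t) = e^(−1.17×0.3420) = 0.6702.
D = 2.605 × (0.8902 − 0.6702) + 1.76 × 0.6702 = 0.5732 + 1.180 = 1.753 mg/L.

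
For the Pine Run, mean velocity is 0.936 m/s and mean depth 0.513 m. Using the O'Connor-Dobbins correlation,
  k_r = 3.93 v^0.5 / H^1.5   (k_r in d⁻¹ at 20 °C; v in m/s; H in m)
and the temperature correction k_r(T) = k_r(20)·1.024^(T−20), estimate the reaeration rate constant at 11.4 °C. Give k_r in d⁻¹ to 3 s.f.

k_r ≈ 8.44 d⁻¹

k_r(20) = 3.93 × 0.936^0.5 / 0.513^1.5 = 3.93 × 0.9675 / 0.3674 = 10.35 d⁻¹.
k_r(11.4) = 10.35 × 1.024^(11.4−20) = 10.35 × 0.8155 = 8.439 d⁻¹.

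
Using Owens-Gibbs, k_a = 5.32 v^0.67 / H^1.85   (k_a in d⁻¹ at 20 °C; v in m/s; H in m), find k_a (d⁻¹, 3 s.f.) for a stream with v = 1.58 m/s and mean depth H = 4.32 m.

k_a = 5.32 × 1.58^0.67 / 4.32^1.85 = 5.32 × 1.359 / 14.98 = 0.4824 d⁻¹.

k_a ≈ 0.482 d⁻¹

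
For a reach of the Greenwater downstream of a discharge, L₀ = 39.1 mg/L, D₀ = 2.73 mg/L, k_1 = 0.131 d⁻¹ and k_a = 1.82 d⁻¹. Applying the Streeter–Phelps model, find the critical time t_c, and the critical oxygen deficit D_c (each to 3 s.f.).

t_c ≈ 0.193 d; D_c ≈ 2.74 mg/L

With k_a/k_1 = 13.89 and 1 − D₀(k_a−k_1)/(k_1 L₀) = 0.09979,
t_c = ln(13.89 × 0.09979) / (1.82 − 0.131) = ln(1.386) / 1.689 = 0.3267/1.689 = 0.1934 d.
L(t_c) = L₀ e^(−k_1 t_c) = 39.1 × 0.9750 = 38.12 mg/L, and at the critical point k_a D_c = k_1 L, so D_c = (0.131/1.82) × 38.12 = 2.744 mg/L.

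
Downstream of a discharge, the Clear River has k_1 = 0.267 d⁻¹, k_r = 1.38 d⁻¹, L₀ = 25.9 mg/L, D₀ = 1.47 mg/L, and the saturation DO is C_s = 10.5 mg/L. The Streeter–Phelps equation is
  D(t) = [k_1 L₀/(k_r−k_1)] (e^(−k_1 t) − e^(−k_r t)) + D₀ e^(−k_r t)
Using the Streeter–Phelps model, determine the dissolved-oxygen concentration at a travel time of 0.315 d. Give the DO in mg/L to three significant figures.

k_1 L₀/(k_r−k_1) = 0.267×25.9/(1.38−0.267) = 6.915/1.113 = 6.213 mg/L.
e^(−k_1 t) = e^(−0.267×0.3150) = 0.9193; e^(−k_r t) = e^(−1.38×0.3150) = 0.6475.
D = 6.213 × (0.9193 − 0.6475) + 1.47 × 0.6475 = 1.689 + 0.9518 = 2.641 mg/L.
DO = C_s − D = 10.5 − 2.641 = 7.859 mg/L.

DO ≈ 7.86 mg/L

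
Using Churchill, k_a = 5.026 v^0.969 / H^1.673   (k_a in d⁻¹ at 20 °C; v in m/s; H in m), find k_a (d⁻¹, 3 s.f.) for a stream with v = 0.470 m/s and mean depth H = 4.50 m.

k_a = 5.026 × 0.470^0.969 / 4.50^1.673 = 5.026 × 0.4811 / 12.38 = 0.1953 d⁻¹.

k_a ≈ 0.195 d⁻¹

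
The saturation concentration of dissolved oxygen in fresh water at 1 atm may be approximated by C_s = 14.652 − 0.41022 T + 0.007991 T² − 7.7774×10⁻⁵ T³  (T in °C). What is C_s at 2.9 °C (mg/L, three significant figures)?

C_s ≈ 13.5 mg/L

C_s = 14.652 − 0.41022×2.9 + 0.007991×2.9² − 7.7774×10⁻⁵×2.9³ = 13.53 mg/L.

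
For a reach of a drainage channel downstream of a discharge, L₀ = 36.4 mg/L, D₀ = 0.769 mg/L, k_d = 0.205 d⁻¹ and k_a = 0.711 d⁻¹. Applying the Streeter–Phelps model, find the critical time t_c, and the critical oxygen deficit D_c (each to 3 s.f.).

At the critical point dD/dt = 0, so k_d L₀ e^(−k_d t) = k_a D. Substituting D(t) from the Streeter–Phelps equation and solving for t gives
t_c = ln[(k_a/k_d)(1 − D₀(k_a−k_d)/(k_d L₀))] / (k_a−k_d).
Here k_a−k_d = 0.5060 d⁻¹ and 1 − D₀(k_a−k_d)/(k_d L₀) = 1 − 0.769×0.5060/(0.205×36.4) = 0.9479, so
t_c = ln(3.468 × 0.9479) / 0.5060 = 1.190 / 0.5060 = 2.352 d.
L(t_c) = L₀ e^(−k_d t_c) = 36.4 × 0.6174 = 22.48 mg/L, and at the critical point k_a D_c = k_d L, so D_c = (0.205/0.711) × 22.48 = 6.480 mg/L.

t_c ≈ 2.35 d; D_c ≈ 6.48 mg/L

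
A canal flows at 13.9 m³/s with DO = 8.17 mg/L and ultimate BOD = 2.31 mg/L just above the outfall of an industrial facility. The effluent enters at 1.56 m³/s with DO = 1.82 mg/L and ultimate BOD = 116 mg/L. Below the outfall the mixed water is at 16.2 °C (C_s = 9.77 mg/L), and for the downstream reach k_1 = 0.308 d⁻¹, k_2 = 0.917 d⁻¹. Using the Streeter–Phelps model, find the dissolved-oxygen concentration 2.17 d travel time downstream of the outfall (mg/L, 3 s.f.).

Mixed DO = (13.9×8.17 + 1.56×1.82)/(13.9+1.56) = 116.4/15.46 = 7.529 mg/L.
Mixed L₀ = (13.9×2.31 + 1.56×116)/(15.46) = 213.1/15.46 = 13.78 mg/L.
Initial deficit D₀ = C_s − DO₀ = 9.77 − 7.529 = 2.241 mg/L.
D(2.17) = [0.308×13.78/(0.917−0.308)](e^(−0.308×2.17) − e^(−0.917×2.17)) + 2.241 e^(−0.917×2.17)
= 6.970 × (0.5125 − 0.1367) + 2.241 × 0.1367 = 2.926 mg/L.
DO = 9.77 − 2.926 = 6.844 mg/L.

DO ≈ 6.84 mg/L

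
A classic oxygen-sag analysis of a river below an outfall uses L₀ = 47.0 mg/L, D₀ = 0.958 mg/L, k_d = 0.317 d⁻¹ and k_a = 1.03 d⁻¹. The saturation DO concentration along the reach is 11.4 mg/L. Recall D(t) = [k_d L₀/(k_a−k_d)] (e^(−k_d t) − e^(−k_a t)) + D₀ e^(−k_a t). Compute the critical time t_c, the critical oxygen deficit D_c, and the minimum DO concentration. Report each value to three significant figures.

At the critical point dD/dt = 0, so k_d L₀ e^(−k_d t) = k_a D. Substituting D(t) from the Streeter–Phelps equation and solving for t gives
t_c = ln[(k_a/k_d)(1 − D₀(k_a−k_d)/(k_d L₀))] / (k_a−k_d).
Here k_a−k_d = 0.7130 d⁻¹ and 1 − D₀(k_a−k_d)/(k_d L₀) = 1 − 0.958×0.7130/(0.317×47.0) = 0.9542, so
t_c = ln(3.249 × 0.9542) / 0.7130 = 1.131 / 0.7130 = 1.587 d.
D_c = (k_d/k_a) L₀ e^(−k_d t_c) = (0.317/1.03) × 47.0 × e^(−0.317×1.587) = 0.3078 × 47.0 × 0.6047 = 8.747 mg/L.
Minimum DO = C_s − D_c = 11.4 − 8.747 = 2.653 mg/L.

t_c ≈ 1.59 d; D_c ≈ 8.75 mg/L; min DO ≈ 2.65 mg/L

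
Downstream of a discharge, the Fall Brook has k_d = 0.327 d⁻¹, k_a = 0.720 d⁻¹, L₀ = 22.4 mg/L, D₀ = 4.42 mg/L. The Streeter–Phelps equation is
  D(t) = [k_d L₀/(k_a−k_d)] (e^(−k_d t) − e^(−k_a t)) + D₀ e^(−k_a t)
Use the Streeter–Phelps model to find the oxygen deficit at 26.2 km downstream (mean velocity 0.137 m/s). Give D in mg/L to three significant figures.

D ≈ 6.15 mg/L

Travel time t = x/v = 26.2 km / (0.137 m/s) = 26200 m / 0.137 m/s = 191200 s = 2.213 d.
k_d L₀/(k_a−k_d) = 0.327×22.4/(0.720−0.327) = 7.325/0.3930 = 18.64 mg/L.
e^(−k_d t) = e^(−0.327×2.213) = 0.4849; e^(−k_a t) = e^(−0.720×2.213) = 0.2032.
D = 18.64 × (0.4849 − 0.2032) + 4.42 × 0.2032 = 5.251 + 0.8980 = 6.149 mg/L.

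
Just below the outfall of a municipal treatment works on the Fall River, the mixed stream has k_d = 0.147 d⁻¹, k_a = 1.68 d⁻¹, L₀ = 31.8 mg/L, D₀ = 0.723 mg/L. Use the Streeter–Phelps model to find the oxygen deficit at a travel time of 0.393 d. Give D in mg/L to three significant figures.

D ≈ 1.68 mg/L

k_d L₀/(k_a−k_d) = 0.147×31.8/(1.68−0.147) = 4.675/1.533 = 3.049 mg/L.
e^(−k_d t) = e^(−0.147×0.3930) = 0.9439; e^(−k_a t) = e^(−1.68×0.3930) = 0.5167.
D = 3.049 × (0.9439 − 0.5167) + 0.723 × 0.5167 = 1.302 + 0.3736 = 1.676 mg/L.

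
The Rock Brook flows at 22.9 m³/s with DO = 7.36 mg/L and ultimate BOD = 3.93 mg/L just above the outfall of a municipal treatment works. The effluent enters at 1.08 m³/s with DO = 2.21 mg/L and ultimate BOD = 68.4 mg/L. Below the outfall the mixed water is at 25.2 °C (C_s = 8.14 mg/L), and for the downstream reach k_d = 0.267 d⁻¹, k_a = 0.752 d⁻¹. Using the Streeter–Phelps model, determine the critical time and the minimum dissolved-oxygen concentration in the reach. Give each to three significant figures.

t_c ≈ 1.49 d; minimum DO ≈ 6.51 mg/L

Mixed DO = (22.9×7.36 + 1.08×2.21)/(22.9+1.08) = 170.9/23.98 = 7.128 mg/L.
Mixed L₀ = (22.9×3.93 + 1.08×68.4)/(23.98) = 163.9/23.98 = 6.834 mg/L.
Initial deficit D₀ = C_s − DO₀ = 8.14 − 7.128 = 1.012 mg/L.
t_c = (1/0.4850) ln[(0.752/0.267)(1 − 1.012×0.4850/(0.267×6.834))] = 2.062 × ln(2.059) = 1.489 d.
D_c = (0.267/0.752) × 6.834 × e^(−0.267×1.489) = 0.3551 × 6.834 × 0.6720 = 1.630 mg/L.
Minimum DO = 8.14 − 1.630 = 6.510 mg/L.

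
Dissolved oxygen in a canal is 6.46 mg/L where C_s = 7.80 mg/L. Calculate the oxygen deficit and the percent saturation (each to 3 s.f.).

D = C_s − C = 7.80 − 6.46 = 1.34 mg/L.
% saturation = 6.46/7.80 × 100 = 82.8 %.

D ≈ 1.34 mg/L; 82.8 % saturation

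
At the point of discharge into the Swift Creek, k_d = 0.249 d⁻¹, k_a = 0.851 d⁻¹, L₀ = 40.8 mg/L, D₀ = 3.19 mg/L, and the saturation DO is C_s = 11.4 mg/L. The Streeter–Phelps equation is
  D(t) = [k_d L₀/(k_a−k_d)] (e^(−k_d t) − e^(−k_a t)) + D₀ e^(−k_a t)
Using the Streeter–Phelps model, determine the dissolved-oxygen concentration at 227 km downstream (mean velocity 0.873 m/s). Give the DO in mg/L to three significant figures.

Travel time t = x/v = 227 km / (0.873 m/s) = 227000 m / 0.873 m/s = 260000 s = 3.010 d.
k_d L₀/(k_a−k_d) = 0.249×40.8/(0.851−0.249) = 10.16/0.6020 = 16.88 mg/L.
e^(−k_d t) = e^(−0.249×3.010) = 0.4727; e^(−k_a t) = e^(−0.851×3.010) = 0.07722.
D = 16.88 × (0.4727 − 0.07722) + 3.19 × 0.07722 = 6.673 + 0.2463 = 6.920 mg/L.
DO = C_s − D = 11.4 − 6.920 = 4.480 mg/L.

DO ≈ 4.48 mg/L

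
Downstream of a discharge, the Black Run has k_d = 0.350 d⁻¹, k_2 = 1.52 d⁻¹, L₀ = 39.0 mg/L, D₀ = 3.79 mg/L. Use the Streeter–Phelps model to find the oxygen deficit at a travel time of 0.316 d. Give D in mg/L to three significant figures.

D ≈ 5.57 mg/L

k_d L₀/(k_2−k_d) = 0.350×39.0/(1.52−0.350) = 13.65/1.170 = 11.67 mg/L.
e^(−k_d t) = e^(−0.350×0.3160) = 0.8953; e^(−k_2 t) = e^(−1.52×0.3160) = 0.6186.
D = 11.67 × (0.8953 − 0.6186) + 3.79 × 0.6186 = 3.228 + 2.344 = 5.573 mg/L.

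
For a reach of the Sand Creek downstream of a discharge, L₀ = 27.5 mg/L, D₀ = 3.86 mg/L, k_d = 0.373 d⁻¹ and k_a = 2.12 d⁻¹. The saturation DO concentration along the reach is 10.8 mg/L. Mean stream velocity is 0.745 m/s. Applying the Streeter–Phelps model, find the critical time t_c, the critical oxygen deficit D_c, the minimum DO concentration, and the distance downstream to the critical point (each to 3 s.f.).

t_c ≈ 0.381 d; D_c ≈ 4.20 mg/L; min DO ≈ 6.60 mg/L; x_c ≈ 24.6 km

With k_a/k_d = 5.684 and 1 − D₀(k_a−k_d)/(k_d L₀) = 0.3426,
t_c = ln(5.684 × 0.3426) / (2.12 − 0.373) = ln(1.947) / 1.747 = 0.6664/1.747 = 0.3814 d.
L(t_c) = L₀ e^(−k_d t_c) = 27.5 × 0.8674 = 23.85 mg/L, and at the critical point k_a D_c = k_d L, so D_c = (0.373/2.12) × 23.85 = 4.197 mg/L.
Minimum DO = C_s − D_c = 10.8 − 4.197 = 6.603 mg/L.
x_c = v t_c = 0.745 m/s × 0.3814 d × 86400 s/d = 24550 m ≈ 24.6 km.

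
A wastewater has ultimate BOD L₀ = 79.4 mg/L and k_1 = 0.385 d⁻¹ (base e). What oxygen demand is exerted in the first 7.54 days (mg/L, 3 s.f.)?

y_t = L₀(1 − e^(−k_1 t)) = 79.4 × (1 − e^(−0.385×7.54))
= 79.4 × (1 − 0.05486) = 79.4 × 0.9451 = 75.04 mg/L.

y ≈ 75.0 mg/L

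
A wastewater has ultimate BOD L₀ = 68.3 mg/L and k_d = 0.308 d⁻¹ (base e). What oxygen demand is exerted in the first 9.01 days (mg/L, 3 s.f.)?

y_t = L₀(1 − e^(−k_d t)) = 68.3 × (1 − e^(−0.308×9.01))
= 68.3 × (1 − 0.06234) = 68.3 × 0.9377 = 64.04 mg/L.

y ≈ 64.0 mg/L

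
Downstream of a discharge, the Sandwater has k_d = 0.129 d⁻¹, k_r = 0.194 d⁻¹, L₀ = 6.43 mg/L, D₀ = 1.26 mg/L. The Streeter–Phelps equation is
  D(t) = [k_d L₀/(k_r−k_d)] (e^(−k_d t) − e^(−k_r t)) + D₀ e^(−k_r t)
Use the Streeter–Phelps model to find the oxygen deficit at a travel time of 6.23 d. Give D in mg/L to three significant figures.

D ≈ 2.28 mg/L

k_d L₀/(k_r−k_d) = 0.129×6.43/(0.194−0.129) = 0.8295/0.06500 = 12.76 mg/L.
e^(−k_d t) = e^(−0.129×6.230) = 0.4477; e^(−k_r t) = e^(−0.194×6.230) = 0.2986.
D = 12.76 × (0.4477 − 0.2986) + 1.26 × 0.2986 = 1.902 + 0.3762 = 2.279 mg/L.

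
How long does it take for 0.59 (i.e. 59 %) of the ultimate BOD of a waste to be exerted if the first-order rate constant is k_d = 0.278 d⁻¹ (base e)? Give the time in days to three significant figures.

t ≈ 3.21 d

y/L₀ = 1 − e^(−k_d t) = 0.59 ⇒ e^(−k_d t) = 0.410
t = −ln(0.410) / 0.278 = 0.8916 / 0.278 = 3.207 d.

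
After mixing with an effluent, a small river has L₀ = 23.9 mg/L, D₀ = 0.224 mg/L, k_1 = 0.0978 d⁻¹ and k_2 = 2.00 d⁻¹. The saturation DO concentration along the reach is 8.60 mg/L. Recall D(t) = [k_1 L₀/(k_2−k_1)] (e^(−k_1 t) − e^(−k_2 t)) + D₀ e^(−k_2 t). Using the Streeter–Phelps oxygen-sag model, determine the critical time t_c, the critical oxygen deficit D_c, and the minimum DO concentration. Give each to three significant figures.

t_c = [1/(k_2−k_1)] ln[(k_2/k_1)(1 − D₀(k_2−k_1)/(k_1 L₀))]
= [1/(2.00−0.0978)] ln[(2.00/0.0978)(1 − 0.224×1.902/(0.0978×23.9))]
= (1/1.902) ln[20.45 × 0.8177] = 0.5257 × ln(16.72) = 0.5257 × 2.817 = 1.481 d.
D_c = (k_1/k_2) L₀ e^(−k_1 t_c) = (0.0978/2.00) × 23.9 × e^(−0.0978×1.481) = 0.04890 × 23.9 × 0.8652 = 1.011 mg/L.
Minimum DO = C_s − D_c = 8.60 − 1.011 = 7.589 mg/L.

t_c ≈ 1.48 d; D_c ≈ 1.01 mg/L; min DO ≈ 7.59 mg/L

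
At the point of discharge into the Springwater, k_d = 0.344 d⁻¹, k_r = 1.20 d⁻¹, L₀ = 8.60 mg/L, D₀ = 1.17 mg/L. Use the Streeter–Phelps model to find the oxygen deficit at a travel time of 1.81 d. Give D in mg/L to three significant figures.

k_d L₀/(k_r−k_d) = 0.344×8.60/(1.20−0.344) = 2.958/0.8560 = 3.456 mg/L.
e^(−k_d t) = e^(−0.344×1.810) = 0.5365; e^(−k_r t) = e^(−1.20×1.810) = 0.1139.
D = 3.456 × (0.5365 − 0.1139) + 1.17 × 0.1139 = 1.460 + 0.1333 = 1.594 mg/L.

D ≈ 1.59 mg/L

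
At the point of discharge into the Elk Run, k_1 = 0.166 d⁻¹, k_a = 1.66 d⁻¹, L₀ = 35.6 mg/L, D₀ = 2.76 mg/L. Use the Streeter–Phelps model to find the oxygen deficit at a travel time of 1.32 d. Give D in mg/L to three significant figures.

D ≈ 3.04 mg/L

k_1 L₀/(k_a−k_1) = 0.166×35.6/(1.66−0.166) = 5.910/1.494 = 3.956 mg/L.
e^(−k_1 t) = e^(−0.166×1.320) = 0.8032; e^(−k_a t) = e^(−1.66×1.320) = 0.1118.
D = 3.956 × (0.8032 − 0.1118) + 2.76 × 0.1118 = 2.735 + 0.3085 = 3.044 mg/L.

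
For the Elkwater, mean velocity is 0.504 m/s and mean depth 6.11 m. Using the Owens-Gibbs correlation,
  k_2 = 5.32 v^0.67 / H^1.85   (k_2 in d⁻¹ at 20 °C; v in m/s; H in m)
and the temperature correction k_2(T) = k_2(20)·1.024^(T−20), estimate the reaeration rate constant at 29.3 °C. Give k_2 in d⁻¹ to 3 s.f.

k_2(20) = 5.32 × 0.504^0.67 / 6.11^1.85 = 5.32 × 0.6319 / 28.46 = 0.1181 d⁻¹.
k_2(29.3) = 0.1181 × 1.024^(29.3−20) = 0.1181 × 1.247 = 0.1473 d⁻¹.

k_2 ≈ 0.147 d⁻¹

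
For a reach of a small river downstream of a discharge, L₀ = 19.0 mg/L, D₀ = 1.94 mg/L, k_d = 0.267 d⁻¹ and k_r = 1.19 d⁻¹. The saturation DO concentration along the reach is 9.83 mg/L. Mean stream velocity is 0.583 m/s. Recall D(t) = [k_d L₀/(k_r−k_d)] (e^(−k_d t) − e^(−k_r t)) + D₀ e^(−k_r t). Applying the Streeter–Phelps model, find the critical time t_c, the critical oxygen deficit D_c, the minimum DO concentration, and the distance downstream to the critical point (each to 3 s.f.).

At the critical point dD/dt = 0, so k_d L₀ e^(−k_d t) = k_r D. Substituting D(t) from the Streeter–Phelps equation and solving for t gives
t_c = ln[(k_r/k_d)(1 − D₀(k_r−k_d)/(k_d L₀))] / (k_r−k_d).
Here k_r−k_d = 0.9230 d⁻¹ and 1 − D₀(k_r−k_d)/(k_d L₀) = 1 − 1.94×0.9230/(0.267×19.0) = 0.6470, so
t_c = ln(4.457 × 0.6470) / 0.9230 = 1.059 / 0.9230 = 1.147 d.
L(t_c) = L₀ e^(−k_d t_c) = 19.0 × 0.7361 = 13.99 mg/L, and at the critical point k_r D_c = k_d L, so D_c = (0.267/1.19) × 13.99 = 3.138 mg/L.
Minimum DO = C_s − D_c = 9.83 − 3.138 = 6.692 mg/L.
x_c = v t_c = 0.583 m/s × 1.147 d × 86400 s/d = 57800 m ≈ 57.8 km.

t_c ≈ 1.15 d; D_c ≈ 3.14 mg/L; min DO ≈ 6.69 mg/L; x_c ≈ 57.8 km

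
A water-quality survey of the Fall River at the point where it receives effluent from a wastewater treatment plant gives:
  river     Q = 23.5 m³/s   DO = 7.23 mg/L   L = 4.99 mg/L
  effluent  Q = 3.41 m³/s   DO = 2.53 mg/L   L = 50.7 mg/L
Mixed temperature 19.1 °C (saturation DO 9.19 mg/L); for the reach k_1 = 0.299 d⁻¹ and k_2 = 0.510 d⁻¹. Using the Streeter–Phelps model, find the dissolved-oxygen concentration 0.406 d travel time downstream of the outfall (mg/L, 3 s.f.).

Mixed DO = (23.5×7.23 + 3.41×2.53)/(23.5+3.41) = 178.5/26.91 = 6.634 mg/L.
Mixed L₀ = (23.5×4.99 + 3.41×50.7)/(26.91) = 290.2/26.91 = 10.78 mg/L.
Initial deficit D₀ = C_s − DO₀ = 9.19 − 6.634 = 2.556 mg/L.
D(0.406) = [0.299×10.78/(0.510−0.299)](e^(−0.299×0.406) − e^(−0.510×0.406)) + 2.556 e^(−0.510×0.406)
= 15.28 × (0.8857 − 0.8130) + 2.556 × 0.8130 = 3.189 mg/L.
DO = 9.19 − 3.189 = 6.001 mg/L.

DO ≈ 6.00 mg/L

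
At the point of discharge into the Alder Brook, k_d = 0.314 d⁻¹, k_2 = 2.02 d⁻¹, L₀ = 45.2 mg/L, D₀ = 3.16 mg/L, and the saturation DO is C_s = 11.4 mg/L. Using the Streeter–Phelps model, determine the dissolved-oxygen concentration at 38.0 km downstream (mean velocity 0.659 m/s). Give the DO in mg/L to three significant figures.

DO ≈ 5.99 mg/L

Travel time t = x/v = 38.0 km / (0.659 m/s) = 38000 m / 0.659 m/s = 57660 s = 0.6674 d.
k_d L₀/(k_2−k_d) = 0.314×45.2/(2.02−0.314) = 14.19/1.706 = 8.319 mg/L.
e^(−k_d t) = e^(−0.314×0.6674) = 0.8109; e^(−k_2 t) = e^(−2.02×0.6674) = 0.2597.
D = 8.319 × (0.8109 − 0.2597) + 3.16 × 0.2597 = 4.586 + 0.8207 = 5.406 mg/L.
DO = C_s − D = 11.4 − 5.406 = 5.994 mg/L.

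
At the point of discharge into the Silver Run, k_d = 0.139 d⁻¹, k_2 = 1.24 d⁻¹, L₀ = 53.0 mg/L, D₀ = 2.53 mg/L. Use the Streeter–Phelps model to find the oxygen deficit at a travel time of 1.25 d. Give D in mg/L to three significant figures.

D ≈ 4.74 mg/L

k_d L₀/(k_2−k_d) = 0.139×53.0/(1.24−0.139) = 7.367/1.101 = 6.691 mg/L.
e^(−k_d t) = e^(−0.139×1.250) = 0.8405; e^(−k_2 t) = e^(−1.24×1.250) = 0.2122.
D = 6.691 × (0.8405 − 0.2122) + 2.53 × 0.2122 = 4.204 + 0.5370 = 4.741 mg/L.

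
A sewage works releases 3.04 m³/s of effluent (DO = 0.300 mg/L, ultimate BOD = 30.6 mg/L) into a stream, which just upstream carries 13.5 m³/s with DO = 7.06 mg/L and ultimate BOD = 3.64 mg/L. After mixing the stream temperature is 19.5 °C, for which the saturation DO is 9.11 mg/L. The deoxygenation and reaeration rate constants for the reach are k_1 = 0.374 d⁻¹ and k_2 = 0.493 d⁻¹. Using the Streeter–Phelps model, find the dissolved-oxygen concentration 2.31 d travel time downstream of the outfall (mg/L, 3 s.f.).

Mixed DO = (13.5×7.06 + 3.04×0.300)/(13.5+3.04) = 96.22/16.54 = 5.818 mg/L.
Mixed L₀ = (13.5×3.64 + 3.04×30.6)/(16.54) = 142.2/16.54 = 8.595 mg/L.
Initial deficit D₀ = C_s − DO₀ = 9.11 − 5.818 = 3.292 mg/L.
D(2.31) = [0.374×8.595/(0.493−0.374)](e^(−0.374×2.31) − e^(−0.493×2.31)) + 3.292 e^(−0.493×2.31)
= 27.01 × (0.4215 − 0.3202) + 3.292 × 0.3202 = 3.791 mg/L.
DO = 9.11 − 3.791 = 5.319 mg/L.

DO ≈ 5.32 mg/L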